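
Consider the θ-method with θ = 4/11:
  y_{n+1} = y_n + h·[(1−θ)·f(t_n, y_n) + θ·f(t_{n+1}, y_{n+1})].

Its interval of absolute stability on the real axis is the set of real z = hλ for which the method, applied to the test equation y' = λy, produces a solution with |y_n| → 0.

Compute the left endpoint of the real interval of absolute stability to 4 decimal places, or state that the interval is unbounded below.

z* = -7.3333.

Test eqn y'=λy, z=hλ:
  y_{n+1} = y_n + z·[7/11·y_n + 4/11·y_{n+1}] ⇒ (1 − 4/11z)y_{n+1} = (1 + 7/11z)y_n
  ⇒ R(z) = (1 + 7/11z)/(1 − 4/11z).

Find x<0 with |R(x)|<1.
x=-1.42: |R|=0.0635
R=−1: 1+7/11x = −1+4/11x ⇒ -3/11x=2 ⇒ x=2/(-3/11)=-7.3333
Confirm numerically:
  x=-6.842: |R|=0.96158 <1
  x=-5.774: |R|=0.86280 <1
  x=-5.718: |R|=0.85693 <1
  x=-3.634: |R|=0.56540 <1
  x=-7.836: |R|=1.03561 >1
  x=-7.375: |R|=1.00309 >1
So |R|<1 on (-7.3333, 0).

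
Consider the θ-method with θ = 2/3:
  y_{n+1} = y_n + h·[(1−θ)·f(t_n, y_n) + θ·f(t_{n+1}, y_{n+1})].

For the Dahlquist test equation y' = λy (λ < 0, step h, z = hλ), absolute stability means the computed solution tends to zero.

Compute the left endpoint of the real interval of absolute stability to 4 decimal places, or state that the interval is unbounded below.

(−∞, 0) — no finite endpoint.

Test eqn y'=λy, z=hλ:
  y_{n+1} = y_n + z·[1/3·y_n + 2/3·y_{n+1}] ⇒ (1 − 2/3z)y_{n+1} = (1 + 1/3z)y_n
  ⇒ R(z) = (1 + 1/3z)/(1 − 2/3z).

Solve |R(x)|<1 on ℝ⁻.
x=-0.91: |R|=0.4336
x=-2: |R|=0.1429
x=-10: |R|=0.3043
x=-100: |R|=0.4778
θ=2/3≥1/2 ⇒ |1+1/3x|<|1−2/3x| ∀x<0 ⇒ unbounded interval.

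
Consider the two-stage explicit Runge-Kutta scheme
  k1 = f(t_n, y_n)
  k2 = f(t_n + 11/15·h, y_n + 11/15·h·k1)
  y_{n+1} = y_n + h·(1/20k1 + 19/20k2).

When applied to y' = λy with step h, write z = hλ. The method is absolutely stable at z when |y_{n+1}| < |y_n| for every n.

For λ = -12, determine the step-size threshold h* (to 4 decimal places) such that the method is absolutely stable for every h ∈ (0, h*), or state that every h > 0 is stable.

Test eqn y'=λy, z=hλ:
  k1=λy_n ⇒ h·k1=z·y_n;  k2=λ(1+11/15z)y_n ⇒ h·k2=z(1+11/15z)y_n
  y_{n+1}/y_n = 1 + 1/20z + 19/20z(1+11/15z) = 1 + z + 209/300z²
  Hence R(z) = 1 + z + 209/300z².

Find x<0 with |R(x)|<1.
x=-1.38: |R|=0.9467
R=1: x+209/300x²=0 ⇒ x=−300/209=-1.4354; min R=1−1/(4·209/300)=0.6411>−1
Confirm numerically:
  x=-0.854: |R|=0.65409 <1
  x=-0.671: |R|=0.64267 <1
  x=-0.600: |R|=0.65080 <1
  x=-1.925: |R|=1.65659 >1
  x=-1.670: |R|=1.27293 >1
  x=-1.503: |R|=1.07078 >1
Stable set (-1.4354, 0).

(-1.4354,0); λ=-12 ⇒ h* = (300/209)/12 = 0.1196.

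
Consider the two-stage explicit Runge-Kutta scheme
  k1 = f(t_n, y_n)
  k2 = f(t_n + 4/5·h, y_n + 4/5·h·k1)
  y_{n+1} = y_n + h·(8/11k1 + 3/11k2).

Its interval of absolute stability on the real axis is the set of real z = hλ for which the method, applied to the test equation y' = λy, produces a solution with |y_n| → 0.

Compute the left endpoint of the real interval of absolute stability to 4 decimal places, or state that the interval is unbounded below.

Test eqn y'=λy, z=hλ:
  k1=λy_n ⇒ h·k1=z·y_n;  k2=λ(1+4/5z)y_n ⇒ h·k2=z(1+4/5z)y_n
  y_{n+1}/y_n = 1 + 8/11z + 3/11z(1+4/5z) = 1 + z + 12/55z²
  R(z) = 1 + z + 12/55z².

Solve |R(x)|<1 on ℝ⁻.
x=-0.9: |R|=0.2767
R=1: x+12/55x²=0 ⇒ x=−55/12=-4.5833; min R=1−1/(4·12/55)=-0.1458>−1
Confirm numerically:
  x=-4.537: |R|=0.95414 <1
  x=-2.527: |R|=0.13375 <1
  x=-2.018: |R|=0.12949 <1
  x=-5.170: |R|=1.66176 >1
  x=-4.962: |R|=1.40995 >1
  x=-4.802: |R|=1.22910 >1
Interval (-4.5833, 0).

left endpoint -4.5833.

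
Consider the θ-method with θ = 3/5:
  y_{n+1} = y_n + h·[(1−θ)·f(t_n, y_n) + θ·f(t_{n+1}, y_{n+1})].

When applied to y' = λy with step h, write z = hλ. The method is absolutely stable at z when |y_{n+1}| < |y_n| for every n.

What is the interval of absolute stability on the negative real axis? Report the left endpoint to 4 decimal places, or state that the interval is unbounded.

Set f=λy, z=hλ:
  y_{n+1} = y_n + z·[2/5·y_n + 3/5·y_{n+1}] ⇒ (1 − 3/5z)y_{n+1} = (1 + 2/5z)y_n
  R(z) = (1 + 2/5z)/(1 − 3/5z).

Need |R(x)|<1, x<0.
x=-0.35: |R|=0.7107
x=-2: |R|=0.0909
x=-10: |R|=0.4286
x=-100: |R|=0.6393
θ=3/5≥1/2 ⇒ |1+2/5x|<|1−3/5x| ∀x<0 ⇒ interval (−∞,0).

unbounded; (−∞, 0).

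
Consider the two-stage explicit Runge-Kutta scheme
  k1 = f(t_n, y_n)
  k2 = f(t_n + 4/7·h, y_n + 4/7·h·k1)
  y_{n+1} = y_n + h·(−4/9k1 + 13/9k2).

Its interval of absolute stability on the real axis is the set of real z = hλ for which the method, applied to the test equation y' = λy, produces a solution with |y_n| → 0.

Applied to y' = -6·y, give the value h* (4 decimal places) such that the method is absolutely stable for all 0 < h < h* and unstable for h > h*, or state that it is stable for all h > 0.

(-1.2115,0); λ=-6 ⇒ h* = (63/52)/6 = 0.2019.

Set f=λy, z=hλ:
  k1=λy_n ⇒ h·k1=z·y_n;  k2=λ(1+4/7z)y_n ⇒ h·k2=z(1+4/7z)y_n
  y_{n+1}/y_n = 1 − 4/9z + 13/9z(1+4/7z) = 1 + z + 52/63z²
  so R(z) = 1 + z + 52/63z².

Boundary: |R(x)|=1, x<0.
x=-0.73: |R|=0.7099
R=1: x+52/63x²=0 ⇒ x=−63/52=-1.2115; min R=1−1/(4·52/63)=0.6971>−1
Confirm numerically:
  x=-1.167: |R|=0.95710 <1
  x=-1.161: |R|=0.95157 <1
  x=-0.750: |R|=0.71429 <1
  x=-0.712: |R|=0.70643 <1
  x=-1.788: |R|=1.85075 >1
  x=-1.429: |R|=1.25649 >1
  x=-1.238: |R|=1.02704 >1
Stable set (-1.2115, 0).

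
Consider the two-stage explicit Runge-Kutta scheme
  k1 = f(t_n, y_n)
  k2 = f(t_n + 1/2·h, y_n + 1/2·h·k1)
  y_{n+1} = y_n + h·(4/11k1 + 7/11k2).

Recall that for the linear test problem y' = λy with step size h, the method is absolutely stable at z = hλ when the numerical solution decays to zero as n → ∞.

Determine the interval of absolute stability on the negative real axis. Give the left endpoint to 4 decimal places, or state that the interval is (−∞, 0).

On y'=λy, z=hλ:
  k1=λy_n ⇒ h·k1=z·y_n;  k2=λ(1+1/2z)y_n ⇒ h·k2=z(1+1/2z)y_n
  y_{n+1}/y_n = 1 + 4/11z + 7/11z(1+1/2z) = 1 + z + 7/22z²
  ⇒ R(z) = 1 + z + 7/22z².

Find x<0 with |R(x)|<1.
x=-0.78: |R|=0.4136
R=1: x+7/22x²=0 ⇒ x=−22/7=-3.1429; min R=1−1/(4·7/22)=0.2143>−1
Confirm numerically:
  x=-2.339: |R|=0.40175 <1
  x=-1.575: |R|=0.21429 <1
  x=-1.476: |R|=0.21718 <1
  x=-3.655: |R|=1.59560 >1
  x=-3.405: |R|=1.28401 >1
So |R|<1 on (-3.1429, 0).

z∈(-3.1429,0).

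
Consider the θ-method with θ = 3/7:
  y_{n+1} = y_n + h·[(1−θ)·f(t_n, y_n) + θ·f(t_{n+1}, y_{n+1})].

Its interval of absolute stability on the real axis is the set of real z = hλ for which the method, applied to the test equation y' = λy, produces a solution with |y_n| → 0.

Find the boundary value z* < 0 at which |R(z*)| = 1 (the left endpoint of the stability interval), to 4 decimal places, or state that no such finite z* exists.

z* = -14.0000.

Test eqn y'=λy, z=hλ:
  y_{n+1} = y_n + z·[4/7·y_n + 3/7·y_{n+1}] ⇒ (1 − 3/7z)y_{n+1} = (1 + 4/7z)y_n
  Hence R(z) = (1 + 4/7z)/(1 − 3/7z).

Boundary: |R(x)|=1, x<0.
x=-1.07: |R|=0.2664
R=−1: 1+4/7x = −1+3/7x ⇒ -1/7x=2 ⇒ x=2/(-1/7)=-14.0000
Confirm numerically:
  x=-10.204: |R|=0.89907 <1
  x=-7.847: |R|=0.79853 <1
  x=-7.622: |R|=0.78645 <1
  x=-14.243: |R|=1.00489 >1
  x=-14.181: |R|=1.00365 >1
So |R|<1 on (-14.0000, 0).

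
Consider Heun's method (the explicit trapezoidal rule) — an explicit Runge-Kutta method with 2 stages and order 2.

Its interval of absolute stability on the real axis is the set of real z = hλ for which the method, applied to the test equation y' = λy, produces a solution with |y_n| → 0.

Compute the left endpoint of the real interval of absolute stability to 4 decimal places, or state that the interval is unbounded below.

left endpoint -2.0000.

Set f=λy, z=hλ:
  order 2, 2-stage ⇒ R(z)=1+z+z^2/2
  (e.g. R(-1.15)=0.51125, |R|=0.51125)

Need |R(x)|<1, x<0.
x=-1.15: |R|=0.5112
|R(-1.51)|=0.6300 |R(-1.2)|=0.5200 |R(-1.09)|=0.5040
Bisect:
  x_lo=-2.8997 |R|=2.3044  x_hi=-0.2502 |R|=0.7811
  mid=-1.57496 |R|=0.66529 →hi
  mid=-2.23733 |R|=1.26549 →lo
  mid=-1.90614 |R|=0.91055 →hi
  mid=-2.07174 |R|=1.07431 →lo
  mid=-1.98894 |R|=0.98900 →hi
  mid=-2.03034 |R|=1.03080 →lo
  mid=-2.00964 |R|=1.00969 →lo
  mid=-1.99929 |R|=0.99929 →hi
  ...
  [-2.00010,-1.99994] ⇒ x*=-2.0000
Stable set (-2.0000, 0).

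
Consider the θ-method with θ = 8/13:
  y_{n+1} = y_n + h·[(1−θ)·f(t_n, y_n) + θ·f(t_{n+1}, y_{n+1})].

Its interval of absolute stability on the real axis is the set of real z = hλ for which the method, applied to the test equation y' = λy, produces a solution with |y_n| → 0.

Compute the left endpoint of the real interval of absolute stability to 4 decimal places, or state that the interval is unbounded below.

interval (−∞, 0).

Set f=λy, z=hλ:
  y_{n+1} = y_n + z·[5/13·y_n + 8/13·y_{n+1}] ⇒ (1 − 8/13z)y_{n+1} = (1 + 5/13z)y_n
  so R(z) = (1 + 5/13z)/(1 − 8/13z).

Solve |R(x)|<1 on ℝ⁻.
x=-0.87: |R|=0.4334
x=-2: |R|=0.1034
x=-10: |R|=0.3978
x=-100: |R|=0.5990
θ=8/13≥1/2 ⇒ |1+5/13x|<|1−8/13x| ∀x<0 ⇒ stable on all of ℝ⁻.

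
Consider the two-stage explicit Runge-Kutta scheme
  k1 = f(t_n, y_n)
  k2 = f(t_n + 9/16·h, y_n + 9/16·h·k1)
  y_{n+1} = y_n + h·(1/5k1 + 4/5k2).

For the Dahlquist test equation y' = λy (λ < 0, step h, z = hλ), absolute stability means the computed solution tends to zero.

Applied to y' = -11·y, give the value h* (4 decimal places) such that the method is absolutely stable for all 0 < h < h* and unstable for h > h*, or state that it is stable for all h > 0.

(-2.2222,0); λ=-11 ⇒ h* = (20/9)/11 = 0.2020.

On y'=λy, z=hλ:
  k1=λy_n ⇒ h·k1=z·y_n;  k2=λ(1+9/16z)y_n ⇒ h·k2=z(1+9/16z)y_n
  y_{n+1}/y_n = 1 + 1/5z + 4/5z(1+9/16z) = 1 + z + 9/20z²
  Hence R(z) = 1 + z + 9/20z².

Find x<0 with |R(x)|<1.
x=-1.22: |R|=0.4498
R=1: x+9/20x²=0 ⇒ x=−20/9=-2.2222; min R=1−1/(4·9/20)=0.4444>−1
Confirm numerically:
  x=-1.919: |R|=0.73815 <1
  x=-1.602: |R|=0.55288 <1
  x=-1.507: |R|=0.51497 <1
  x=-1.181: |R|=0.44664 <1
  x=-2.779: |R|=1.69628 >1
  x=-2.622: |R|=1.47170 >1
  x=-2.587: |R|=1.42466 >1
So |R|<1 on (-2.2222, 0).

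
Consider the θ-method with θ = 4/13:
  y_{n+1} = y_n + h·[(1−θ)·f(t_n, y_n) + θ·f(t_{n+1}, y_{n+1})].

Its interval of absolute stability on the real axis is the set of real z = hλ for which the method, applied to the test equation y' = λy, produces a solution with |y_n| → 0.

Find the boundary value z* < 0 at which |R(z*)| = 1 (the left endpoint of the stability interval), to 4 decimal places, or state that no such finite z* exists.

left endpoint -5.2000.

With y'=λy (z=hλ):
  y_{n+1} = y_n + z·[9/13·y_n + 4/13·y_{n+1}] ⇒ (1 − 4/13z)y_{n+1} = (1 + 9/13z)y_n
  so R(z) = (1 + 9/13z)/(1 − 4/13z).

Find x<0 with |R(x)|<1.
x=-1.7: |R|=0.1162
R=−1: 1+9/13x = −1+4/13x ⇒ -5/13x=2 ⇒ x=2/(-5/13)=-5.2000
Confirm numerically:
  x=-5.140: |R|=0.99106 <1
  x=-2.354: |R|=0.36519 <1
  x=-2.094: |R|=0.27348 <1
  x=-5.704: |R|=1.07036 >1
  x=-5.421: |R|=1.03186 >1
  x=-5.230: |R|=1.00442 >1
Interval (-5.2000, 0).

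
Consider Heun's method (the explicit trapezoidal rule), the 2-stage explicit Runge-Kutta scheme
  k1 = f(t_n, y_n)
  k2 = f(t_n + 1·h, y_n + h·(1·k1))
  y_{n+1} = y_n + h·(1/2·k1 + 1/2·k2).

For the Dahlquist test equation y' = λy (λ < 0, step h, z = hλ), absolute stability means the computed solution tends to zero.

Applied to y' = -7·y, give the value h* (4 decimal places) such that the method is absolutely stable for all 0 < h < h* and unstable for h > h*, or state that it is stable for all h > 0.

(-2.0000,0); λ=-7 ⇒ h* = 0.2857.

On y'=λy, z=hλ:
  order 2, 2-stage ⇒ R(z)=1+z+z^2/2
  (e.g. R(-0.98)=0.50020, |R|=0.50020)

Solve |R(x)|<1 on ℝ⁻.
x=-0.98: |R|=0.5002
|R(-2.2)|=1.2200 |R(-1.65)|=0.7112 |R(-0.66)|=0.5578
Bisect:
  x_lo=-2.7929 |R|=2.1073  x_hi=-0.1125 |R|=0.8938
  mid=-1.45272 |R|=0.60248 →hi
  mid=-2.12283 |R|=1.13037 →lo
  mid=-1.78778 |R|=0.81030 →hi
  mid=-1.95530 |R|=0.95630 →hi
  mid=-2.03907 |R|=1.03983 →lo
  mid=-1.99719 |R|=0.99719 →hi
  mid=-2.01813 |R|=1.01829 →lo
  ...
  [-2.00013,-1.99997] ⇒ x*=-2.0000
Stable set (-2.0000, 0).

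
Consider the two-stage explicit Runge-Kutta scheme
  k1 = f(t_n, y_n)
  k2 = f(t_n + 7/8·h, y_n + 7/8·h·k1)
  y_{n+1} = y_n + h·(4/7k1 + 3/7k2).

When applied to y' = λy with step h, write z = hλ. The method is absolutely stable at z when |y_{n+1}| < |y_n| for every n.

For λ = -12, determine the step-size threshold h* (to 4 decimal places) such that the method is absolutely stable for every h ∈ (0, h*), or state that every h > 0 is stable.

(-2.6667,0); λ=-12 ⇒ h* = (8/3)/12 = 0.2222.

Test eqn y'=λy, z=hλ:
  k1=λy_n ⇒ h·k1=z·y_n;  k2=λ(1+7/8z)y_n ⇒ h·k2=z(1+7/8z)y_n
  y_{n+1}/y_n = 1 + 4/7z + 3/7z(1+7/8z) = 1 + z + 3/8z²
  R(z) = 1 + z + 3/8z².

Solve |R(x)|<1 on ℝ⁻.
x=-1.08: |R|=0.3574
R=1: x+3/8x²=0 ⇒ x=−8/3=-2.6667; min R=1−1/(4·3/8)=0.3333>−1
Confirm numerically:
  x=-2.593: |R|=0.92837 <1
  x=-2.366: |R|=0.73323 <1
  x=-1.996: |R|=0.49801 <1
  x=-1.440: |R|=0.33760 <1
  x=-3.253: |R|=1.71525 >1
  x=-2.863: |R|=1.21079 >1
So |R|<1 on (-2.6667, 0).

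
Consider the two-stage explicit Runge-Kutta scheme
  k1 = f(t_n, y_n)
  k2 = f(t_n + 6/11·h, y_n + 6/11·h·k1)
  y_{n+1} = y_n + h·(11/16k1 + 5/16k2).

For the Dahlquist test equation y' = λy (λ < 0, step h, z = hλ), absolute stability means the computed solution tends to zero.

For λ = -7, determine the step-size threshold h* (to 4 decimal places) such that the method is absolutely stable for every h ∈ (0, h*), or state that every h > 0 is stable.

(-5.8667,0); λ=-7 ⇒ h* = (88/15)/7 = 0.8381.

With y'=λy (z=hλ):
  k1=λy_n ⇒ h·k1=z·y_n;  k2=λ(1+6/11z)y_n ⇒ h·k2=z(1+6/11z)y_n
  y_{n+1}/y_n = 1 + 11/16z + 5/16z(1+6/11z) = 1 + z + 15/88z²
  ⇒ R(z) = 1 + z + 15/88z².

Boundary: |R(x)|=1, x<0.
x=-1.59: |R|=0.1591
R=1: x+15/88x²=0 ⇒ x=−88/15=-5.8667; min R=1−1/(4·15/88)=-0.4667>−1
Confirm numerically:
  x=-5.279: |R|=0.47120 <1
  x=-3.576: |R|=0.39627 <1
  x=-3.372: |R|=0.43387 <1
  x=-6.289: |R|=1.45274 >1
  x=-6.042: |R|=1.18057 >1
  x=-6.034: |R|=1.17211 >1
So |R|<1 on (-5.8667, 0).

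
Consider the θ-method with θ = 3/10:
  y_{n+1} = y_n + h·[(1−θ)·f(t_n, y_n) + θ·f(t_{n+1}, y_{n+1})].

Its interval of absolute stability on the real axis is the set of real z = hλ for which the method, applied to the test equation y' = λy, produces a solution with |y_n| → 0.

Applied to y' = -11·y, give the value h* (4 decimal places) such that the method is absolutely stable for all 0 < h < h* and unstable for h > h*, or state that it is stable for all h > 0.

With y'=λy (z=hλ):
  y_{n+1} = y_n + z·[7/10·y_n + 3/10·y_{n+1}] ⇒ (1 − 3/10z)y_{n+1} = (1 + 7/10z)y_n
  so R(z) = (1 + 7/10z)/(1 − 3/10z).

Need |R(x)|<1, x<0.
x=-1.17: |R|=0.1340
R=−1: 1+7/10x = −1+3/10x ⇒ -2/5x=2 ⇒ x=2/(-2/5)=-5.0000
Confirm numerically:
  x=-4.625: |R|=0.93717 <1
  x=-3.338: |R|=0.66783 <1
  x=-3.247: |R|=0.64480 <1
  x=-2.685: |R|=0.48712 <1
  x=-5.537: |R|=1.08072 >1
  x=-5.268: |R|=1.04154 >1
  x=-5.166: |R|=1.02604 >1
Stable set (-5.0000, 0).

(-5.0000,0); λ=-11 ⇒ h* = (5)/11 = 0.4545.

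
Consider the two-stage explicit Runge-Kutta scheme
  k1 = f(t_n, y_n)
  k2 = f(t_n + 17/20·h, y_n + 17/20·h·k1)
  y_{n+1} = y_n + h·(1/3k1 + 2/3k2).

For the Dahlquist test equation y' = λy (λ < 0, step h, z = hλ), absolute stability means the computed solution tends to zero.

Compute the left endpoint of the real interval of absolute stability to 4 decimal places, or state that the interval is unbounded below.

With y'=λy (z=hλ):
  k1=λy_n ⇒ h·k1=z·y_n;  k2=λ(1+17/20z)y_n ⇒ h·k2=z(1+17/20z)y_n
  y_{n+1}/y_n = 1 + 1/3z + 2/3z(1+17/20z) = 1 + z + 17/30z²
  so R(z) = 1 + z + 17/30z².

Solve |R(x)|<1 on ℝ⁻.
x=-0.48: |R|=0.6506
R=1: x+17/30x²=0 ⇒ x=−30/17=-1.7647; min R=1−1/(4·17/30)=0.5588>−1
Confirm numerically:
  x=-1.385: |R|=0.70199 <1
  x=-0.875: |R|=0.55885 <1
  x=-0.732: |R|=0.57163 <1
  x=-0.728: |R|=0.57232 <1
  x=-2.360: |R|=1.79611 >1
  x=-2.287: |R|=1.67688 >1
  x=-2.272: |R|=1.65312 >1
Stable set (-1.7647, 0).

left endpoint -1.7647.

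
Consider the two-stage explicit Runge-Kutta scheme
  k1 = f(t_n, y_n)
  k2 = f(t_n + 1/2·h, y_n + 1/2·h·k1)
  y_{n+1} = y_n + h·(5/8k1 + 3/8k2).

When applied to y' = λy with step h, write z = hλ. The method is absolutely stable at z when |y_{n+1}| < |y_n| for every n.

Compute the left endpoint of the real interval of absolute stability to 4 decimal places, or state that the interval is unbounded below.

With y'=λy (z=hλ):
  k1=λy_n ⇒ h·k1=z·y_n;  k2=λ(1+1/2z)y_n ⇒ h·k2=z(1+1/2z)y_n
  y_{n+1}/y_n = 1 + 5/8z + 3/8z(1+1/2z) = 1 + z + 3/16z²
  Hence R(z) = 1 + z + 3/16z².

Find x<0 with |R(x)|<1.
x=-0.9: |R|=0.2519
R=1: x+3/16x²=0 ⇒ x=−16/3=-5.3333; min R=1−1/(4·3/16)=-0.3333>−1
Confirm numerically:
  x=-3.927: |R|=0.03550 <1
  x=-3.109: |R|=0.29665 <1
  x=-2.198: |R|=0.29215 <1
  x=-5.542: |R|=1.21683 >1
  x=-5.424: |R|=1.09221 >1
  x=-5.366: |R|=1.03287 >1
So |R|<1 on (-5.3333, 0).

left endpoint -5.3333.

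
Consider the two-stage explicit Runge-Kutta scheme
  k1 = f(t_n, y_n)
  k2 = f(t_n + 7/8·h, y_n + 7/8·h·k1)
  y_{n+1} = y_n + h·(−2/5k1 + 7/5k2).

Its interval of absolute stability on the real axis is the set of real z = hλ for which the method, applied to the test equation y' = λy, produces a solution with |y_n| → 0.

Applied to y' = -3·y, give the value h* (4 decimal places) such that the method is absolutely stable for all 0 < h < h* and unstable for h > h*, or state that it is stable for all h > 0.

(-0.8163,0); λ=-3 ⇒ h* = (40/49)/3 = 0.2721.

On y'=λy, z=hλ:
  k1=λy_n ⇒ h·k1=z·y_n;  k2=λ(1+7/8z)y_n ⇒ h·k2=z(1+7/8z)y_n
  y_{n+1}/y_n = 1 − 2/5z + 7/5z(1+7/8z) = 1 + z + 49/40z²
  so R(z) = 1 + z + 49/40z².

Boundary: |R(x)|=1, x<0.
x=-0.66: |R|=0.8736
R=1: x+49/40x²=0 ⇒ x=−40/49=-0.8163; min R=1−1/(4·49/40)=0.7959>−1
Confirm numerically:
  x=-0.756: |R|=0.94413 <1
  x=-0.622: |R|=0.85193 <1
  x=-0.574: |R|=0.82961 <1
  x=-1.145: |R|=1.46101 >1
  x=-1.090: |R|=1.36542 >1
Stable set (-0.8163, 0).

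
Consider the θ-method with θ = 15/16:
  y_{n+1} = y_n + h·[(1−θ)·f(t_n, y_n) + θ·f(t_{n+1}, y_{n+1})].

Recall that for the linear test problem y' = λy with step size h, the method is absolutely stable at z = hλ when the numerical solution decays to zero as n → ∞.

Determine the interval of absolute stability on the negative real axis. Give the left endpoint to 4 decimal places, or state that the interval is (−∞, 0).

Set f=λy, z=hλ:
  y_{n+1} = y_n + z·[1/16·y_n + 15/16·y_{n+1}] ⇒ (1 − 15/16z)y_{n+1} = (1 + 1/16z)y_n
  so R(z) = (1 + 1/16z)/(1 − 15/16z).

Boundary: |R(x)|=1, x<0.
x=-1.01: |R|=0.4812
x=-2: |R|=0.3043
x=-10: |R|=0.0361
x=-100: |R|=0.0554
θ=15/16≥1/2 ⇒ |1+1/16x|<|1−15/16x| ∀x<0 ⇒ unbounded interval.

interval (−∞, 0).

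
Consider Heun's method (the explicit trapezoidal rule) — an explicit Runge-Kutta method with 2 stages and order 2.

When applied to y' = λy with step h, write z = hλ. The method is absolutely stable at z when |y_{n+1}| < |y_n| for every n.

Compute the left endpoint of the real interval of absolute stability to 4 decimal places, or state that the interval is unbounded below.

left endpoint -2.0000.

Test eqn y'=λy, z=hλ:
  order 2, 2-stage ⇒ R(z)=1+z+z^2/2
  (e.g. R(-1.73)=0.76645, |R|=0.76645)

Boundary: |R(x)|=1, x<0.
x=-1.73: |R|=0.7664
|R(-2.15)|=1.1612 |R(-1.07)|=0.5025 |R(-0.6)|=0.5800
Bisect:
  x_lo=-2.5612 |R|=1.7187  x_hi=-0.0544 |R|=0.9471
  mid=-1.30780 |R|=0.54737 →hi
  mid=-1.93450 |R|=0.93665 →hi
  mid=-2.24786 |R|=1.27857 →lo
  mid=-2.09118 |R|=1.09534 →lo
  mid=-2.01284 |R|=1.01292 →lo
  mid=-1.97367 |R|=0.97402 →hi
  mid=-1.99326 |R|=0.99328 →hi
  ...
  [-2.00014,-1.99999] ⇒ x*=-2.0000
Stable set (-2.0000, 0).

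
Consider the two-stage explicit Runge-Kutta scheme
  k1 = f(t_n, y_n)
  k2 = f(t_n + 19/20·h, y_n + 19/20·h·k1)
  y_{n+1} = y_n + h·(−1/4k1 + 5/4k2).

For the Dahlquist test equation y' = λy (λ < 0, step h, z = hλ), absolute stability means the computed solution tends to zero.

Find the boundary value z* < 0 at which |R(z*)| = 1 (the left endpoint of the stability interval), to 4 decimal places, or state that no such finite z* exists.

left endpoint -0.8421.

Set f=λy, z=hλ:
  k1=λy_n ⇒ h·k1=z·y_n;  k2=λ(1+19/20z)y_n ⇒ h·k2=z(1+19/20z)y_n
  y_{n+1}/y_n = 1 − 1/4z + 5/4z(1+19/20z) = 1 + z + 19/16z²
  Hence R(z) = 1 + z + 19/16z².

Need |R(x)|<1, x<0.
x=-1.43: |R|=1.9983
R=1: x+19/16x²=0 ⇒ x=−16/19=-0.8421; min R=1−1/(4·19/16)=0.7895>−1
Confirm numerically:
  x=-0.700: |R|=0.88187 <1
  x=-0.689: |R|=0.87473 <1
  x=-0.652: |R|=0.85281 <1
  x=-0.518: |R|=0.80063 <1
  x=-1.291: |R|=1.68818 >1
  x=-1.068: |R|=1.28649 >1
So |R|<1 on (-0.8421, 0).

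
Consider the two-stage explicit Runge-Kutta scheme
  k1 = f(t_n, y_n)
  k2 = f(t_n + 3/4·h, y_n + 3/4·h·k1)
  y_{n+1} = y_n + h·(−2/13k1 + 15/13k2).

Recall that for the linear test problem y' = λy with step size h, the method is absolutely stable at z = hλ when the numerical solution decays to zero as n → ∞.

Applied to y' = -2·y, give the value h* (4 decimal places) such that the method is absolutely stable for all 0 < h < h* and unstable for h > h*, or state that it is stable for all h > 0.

Set f=λy, z=hλ:
  k1=λy_n ⇒ h·k1=z·y_n;  k2=λ(1+3/4z)y_n ⇒ h·k2=z(1+3/4z)y_n
  y_{n+1}/y_n = 1 − 2/13z + 15/13z(1+3/4z) = 1 + z + 45/52z²
  R(z) = 1 + z + 45/52z².

Need |R(x)|<1, x<0.
x=-1.3: |R|=1.1625
R=1: x+45/52x²=0 ⇒ x=−52/45=-1.1556; min R=1−1/(4·45/52)=0.7111>−1
Confirm numerically:
  x=-0.966: |R|=0.84154 <1
  x=-0.907: |R|=0.80491 <1
  x=-0.807: |R|=0.75658 <1
  x=-0.480: |R|=0.71938 <1
  x=-1.669: |R|=1.74158 >1
  x=-1.513: |R|=1.46801 >1
  x=-1.224: |R|=1.07250 >1
Stable set (-1.1556, 0).

(-1.1556,0); λ=-2 ⇒ h* = (52/45)/2 = 0.5778.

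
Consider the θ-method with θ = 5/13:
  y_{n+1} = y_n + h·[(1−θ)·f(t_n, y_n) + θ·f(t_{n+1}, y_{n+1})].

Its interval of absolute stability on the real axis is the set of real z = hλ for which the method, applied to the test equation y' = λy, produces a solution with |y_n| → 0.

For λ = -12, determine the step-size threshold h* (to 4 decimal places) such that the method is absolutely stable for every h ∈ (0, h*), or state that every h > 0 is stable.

With y'=λy (z=hλ):
  y_{n+1} = y_n + z·[8/13·y_n + 5/13·y_{n+1}] ⇒ (1 − 5/13z)y_{n+1} = (1 + 8/13z)y_n
  ⇒ R(z) = (1 + 8/13z)/(1 − 5/13z).

Solve |R(x)|<1 on ℝ⁻.
x=-1.19: |R|=0.1836
R=−1: 1+8/13x = −1+5/13x ⇒ -3/13x=2 ⇒ x=2/(-3/13)=-8.6667
Confirm numerically:
  x=-7.858: |R|=0.95360 <1
  x=-7.781: |R|=0.94881 <1
  x=-6.468: |R|=0.85452 <1
  x=-5.513: |R|=0.76677 <1
  x=-9.260: |R|=1.03002 >1
  x=-8.829: |R|=1.00852 >1
So |R|<1 on (-8.6667, 0).

(-8.6667,0); λ=-12 ⇒ h* = (26/3)/12 = 0.7222.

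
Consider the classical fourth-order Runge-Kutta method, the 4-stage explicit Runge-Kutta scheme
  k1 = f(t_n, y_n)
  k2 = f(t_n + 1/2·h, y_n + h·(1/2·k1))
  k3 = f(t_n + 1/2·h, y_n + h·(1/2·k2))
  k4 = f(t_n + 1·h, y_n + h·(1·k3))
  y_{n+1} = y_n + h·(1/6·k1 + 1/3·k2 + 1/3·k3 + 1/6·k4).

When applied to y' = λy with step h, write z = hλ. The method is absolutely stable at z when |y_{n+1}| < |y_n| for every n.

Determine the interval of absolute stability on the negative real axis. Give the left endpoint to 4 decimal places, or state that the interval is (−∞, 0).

Set f=λy, z=hλ:
  order 4, 4-stage ⇒ R(z)=1+z+z^2/2+z^3/6+z^4/24
  (e.g. R(-1.45)=0.27733, |R|=0.27733)

Boundary: |R(x)|=1, x<0.
x=-1.45: |R|=0.2773
|R(-2.52)|=0.6683 |R(-2.36)|=0.5266 |R(-2.06)|=0.3552
Bisect:
  x_lo=-3.4757 |R|=2.6473  x_hi=-0.3161 |R|=0.7290
  mid=-1.89589 |R|=0.30387 →hi
  mid=-2.68580 |R|=0.86007 →hi
  mid=-3.08075 |R|=1.54484 →lo
  mid=-2.88328 |R|=1.15806 →lo
  mid=-2.78454 |R|=0.99886 →hi
  mid=-2.83391 |R|=1.07580 →lo
  mid=-2.80922 |R|=1.03668 →lo
  mid=-2.79688 |R|=1.01761 →lo
  ...
  [-2.78531,-2.78512] ⇒ x*=-2.7853
So |R|<1 on (-2.7853, 0).

z∈(-2.7853,0).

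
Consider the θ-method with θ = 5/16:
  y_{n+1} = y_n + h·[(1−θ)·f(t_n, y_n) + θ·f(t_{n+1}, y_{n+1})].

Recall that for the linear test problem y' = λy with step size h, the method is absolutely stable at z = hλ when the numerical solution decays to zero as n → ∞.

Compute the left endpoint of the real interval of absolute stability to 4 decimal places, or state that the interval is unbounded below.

Test eqn y'=λy, z=hλ:
  y_{n+1} = y_n + z·[11/16·y_n + 5/16·y_{n+1}] ⇒ (1 − 5/16z)y_{n+1} = (1 + 11/16z)y_n
  ⇒ R(z) = (1 + 11/16z)/(1 − 5/16z).

Need |R(x)|<1, x<0.
x=-1.27: |R|=0.0908
R=−1: 1+11/16x = −1+5/16x ⇒ -3/8x=2 ⇒ x=2/(-3/8)=-5.3333
Confirm numerically:
  x=-4.746: |R|=0.91130 <1
  x=-4.394: |R|=0.85157 <1
  x=-3.254: |R|=0.61339 <1
  x=-2.325: |R|=0.34661 <1
  x=-5.906: |R|=1.07547 >1
  x=-5.722: |R|=1.05228 >1
  x=-5.640: |R|=1.04163 >1
Interval (-5.3333, 0).

z* = -5.3333.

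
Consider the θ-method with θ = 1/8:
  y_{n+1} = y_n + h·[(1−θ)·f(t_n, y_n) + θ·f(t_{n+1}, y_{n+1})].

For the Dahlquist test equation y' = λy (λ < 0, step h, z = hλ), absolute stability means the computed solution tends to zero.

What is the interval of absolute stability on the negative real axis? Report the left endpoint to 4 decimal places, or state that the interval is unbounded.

With y'=λy (z=hλ):
  y_{n+1} = y_n + z·[7/8·y_n + 1/8·y_{n+1}] ⇒ (1 − 1/8z)y_{n+1} = (1 + 7/8z)y_n
  ⇒ R(z) = (1 + 7/8z)/(1 − 1/8z).

Solve |R(x)|<1 on ℝ⁻.
x=-0.79: |R|=0.2810
R=−1: 1+7/8x = −1+1/8x ⇒ -3/4x=2 ⇒ x=2/(-3/4)=-2.6667
Confirm numerically:
  x=-2.345: |R|=0.81344 <1
  x=-2.029: |R|=0.61851 <1
  x=-1.110: |R|=0.02525 <1
  x=-3.154: |R|=1.26215 >1
  x=-2.688: |R|=1.01198 >1
Stable set (-2.6667, 0).

(-2.6667, 0).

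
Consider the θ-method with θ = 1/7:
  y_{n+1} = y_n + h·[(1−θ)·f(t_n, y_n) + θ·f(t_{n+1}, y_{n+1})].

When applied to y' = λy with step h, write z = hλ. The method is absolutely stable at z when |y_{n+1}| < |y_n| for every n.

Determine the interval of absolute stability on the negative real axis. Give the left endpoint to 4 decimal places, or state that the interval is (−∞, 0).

(-2.8000, 0).

Set f=λy, z=hλ:
  y_{n+1} = y_n + z·[6/7·y_n + 1/7·y_{n+1}] ⇒ (1 − 1/7z)y_{n+1} = (1 + 6/7z)y_n
  ⇒ R(z) = (1 + 6/7z)/(1 − 1/7z).

Need |R(x)|<1, x<0.
x=-0.61: |R|=0.4389
R=−1: 1+6/7x = −1+1/7x ⇒ -5/7x=2 ⇒ x=2/(-5/7)=-2.8000
Confirm numerically:
  x=-2.672: |R|=0.93383 <1
  x=-2.240: |R|=0.69697 <1
  x=-2.083: |R|=0.60531 <1
  x=-1.370: |R|=0.14576 <1
  x=-3.161: |R|=1.17764 >1
  x=-3.115: |R|=1.15571 >1
  x=-3.069: |R|=1.13358 >1
So |R|<1 on (-2.8000, 0).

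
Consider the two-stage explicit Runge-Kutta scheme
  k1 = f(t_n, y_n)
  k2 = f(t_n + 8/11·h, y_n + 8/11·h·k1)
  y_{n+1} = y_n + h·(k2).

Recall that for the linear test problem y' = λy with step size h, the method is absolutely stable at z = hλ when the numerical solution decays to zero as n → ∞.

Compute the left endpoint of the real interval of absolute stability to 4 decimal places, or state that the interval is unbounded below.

On y'=λy, z=hλ:
  k1=λy_n ⇒ h·k1=z·y_n;  k2=λ(1+8/11z)y_n ⇒ h·k2=z(1+8/11z)y_n
  y_{n+1}/y_n = 1 + z(1+8/11z) = 1 + z + 8/11z²
  so R(z) = 1 + z + 8/11z².

Find x<0 with |R(x)|<1.
x=-1.67: |R|=1.3583
R=1: x+8/11x²=0 ⇒ x=−11/8=-1.3750; min R=1−1/(4·8/11)=0.6562>−1
Confirm numerically:
  x=-1.314: |R|=0.94171 <1
  x=-1.244: |R|=0.88148 <1
  x=-0.980: |R|=0.71847 <1
  x=-0.803: |R|=0.66595 <1
  x=-1.712: |R|=1.41960 >1
  x=-1.486: |R|=1.11996 >1
  x=-1.460: |R|=1.09025 >1
Interval (-1.3750, 0).

left endpoint -1.3750.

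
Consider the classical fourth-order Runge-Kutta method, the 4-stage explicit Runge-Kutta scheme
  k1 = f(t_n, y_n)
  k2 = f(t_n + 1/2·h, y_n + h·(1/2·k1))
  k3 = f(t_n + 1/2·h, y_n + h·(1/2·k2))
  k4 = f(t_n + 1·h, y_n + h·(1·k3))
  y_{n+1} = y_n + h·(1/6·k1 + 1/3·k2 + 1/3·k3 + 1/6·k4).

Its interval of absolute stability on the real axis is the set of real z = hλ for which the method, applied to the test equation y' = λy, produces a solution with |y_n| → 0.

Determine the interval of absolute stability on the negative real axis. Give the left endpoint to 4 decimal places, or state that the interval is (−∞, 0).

On y'=λy, z=hλ:
  order 4, 4-stage ⇒ R(z)=1+z+z^2/2+z^3/6+z^4/24
  (e.g. R(-0.81)=0.44741, |R|=0.44741)

Find x<0 with |R(x)|<1.
x=-0.81: |R|=0.4474
|R(-3.02)|=1.4155 |R(-2.65)|=0.8145 |R(-1.35)|=0.2896
Bisect:
  x_lo=-3.6610 |R|=3.3475  x_hi=-0.3348 |R|=0.7155
  mid=-1.99791 |R|=0.33264 →hi
  mid=-2.82947 |R|=1.06868 →lo
  mid=-2.41369 |R|=0.56982 →hi
  mid=-2.62158 |R|=0.77995 →hi
  mid=-2.72553 |R|=0.91357 →hi
  mid=-2.77750 |R|=0.98831 →hi
  mid=-2.80349 |R|=1.02778 →lo
  mid=-2.79049 |R|=1.00787 →lo
  ...
  [-2.78542,-2.78521] ⇒ x*=-2.7853
Interval (-2.7853, 0).

z∈(-2.7853,0).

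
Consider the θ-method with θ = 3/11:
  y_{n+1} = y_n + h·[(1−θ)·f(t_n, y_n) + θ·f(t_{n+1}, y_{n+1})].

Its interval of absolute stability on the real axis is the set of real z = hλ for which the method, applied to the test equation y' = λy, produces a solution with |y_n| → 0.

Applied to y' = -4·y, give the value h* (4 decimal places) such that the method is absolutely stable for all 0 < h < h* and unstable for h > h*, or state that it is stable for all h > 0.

(-4.4000,0); λ=-4 ⇒ h* = (22/5)/4 = 1.1000.

On y'=λy, z=hλ:
  y_{n+1} = y_n + z·[8/11·y_n + 3/11·y_{n+1}] ⇒ (1 − 3/11z)y_{n+1} = (1 + 8/11z)y_n
  R(z) = (1 + 8/11z)/(1 − 3/11z).

Boundary: |R(x)|=1, x<0.
x=-1.5: |R|=0.0645
R=−1: 1+8/11x = −1+3/11x ⇒ -5/11x=2 ⇒ x=2/(-5/11)=-4.4000
Confirm numerically:
  x=-3.506: |R|=0.79227 <1
  x=-2.327: |R|=0.42356 <1
  x=-2.119: |R|=0.34292 <1
  x=-4.983: |R|=1.11234 >1
  x=-4.784: |R|=1.07573 >1
  x=-4.526: |R|=1.02563 >1
So |R|<1 on (-4.4000, 0).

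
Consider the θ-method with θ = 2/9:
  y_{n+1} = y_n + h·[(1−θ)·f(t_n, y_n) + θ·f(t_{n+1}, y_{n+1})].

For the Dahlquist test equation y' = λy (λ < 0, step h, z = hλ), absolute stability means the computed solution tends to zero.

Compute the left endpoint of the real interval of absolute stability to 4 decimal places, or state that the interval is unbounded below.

Set f=λy, z=hλ:
  y_{n+1} = y_n + z·[7/9·y_n + 2/9·y_{n+1}] ⇒ (1 − 2/9z)y_{n+1} = (1 + 7/9z)y_n
  Hence R(z) = (1 + 7/9z)/(1 − 2/9z).

Solve |R(x)|<1 on ℝ⁻.
x=-1.43: |R|=0.0852
R=−1: 1+7/9x = −1+2/9x ⇒ -5/9x=2 ⇒ x=2/(-5/9)=-3.6000
Confirm numerically:
  x=-2.488: |R|=0.60218 <1
  x=-1.777: |R|=0.27394 <1
  x=-1.621: |R|=0.19172 <1
  x=-1.608: |R|=0.18468 <1
  x=-3.749: |R|=1.04516 >1
  x=-3.709: |R|=1.03320 >1
Interval (-3.6000, 0).

left endpoint -3.6000.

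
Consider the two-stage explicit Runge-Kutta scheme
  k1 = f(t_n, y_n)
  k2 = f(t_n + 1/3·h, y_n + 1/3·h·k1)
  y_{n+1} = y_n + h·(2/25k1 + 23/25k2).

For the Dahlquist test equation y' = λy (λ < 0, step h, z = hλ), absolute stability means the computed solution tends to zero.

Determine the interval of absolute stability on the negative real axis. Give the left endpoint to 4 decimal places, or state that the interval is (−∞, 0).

Set f=λy, z=hλ:
  k1=λy_n ⇒ h·k1=z·y_n;  k2=λ(1+1/3z)y_n ⇒ h·k2=z(1+1/3z)y_n
  y_{n+1}/y_n = 1 + 2/25z + 23/25z(1+1/3z) = 1 + z + 23/75z²
  so R(z) = 1 + z + 23/75z².

Boundary: |R(x)|=1, x<0.
x=-1.55: |R|=0.1868
R=1: x+23/75x²=0 ⇒ x=−75/23=-3.2609; min R=1−1/(4·23/75)=0.1848>−1
Confirm numerically:
  x=-2.851: |R|=0.64165 <1
  x=-2.777: |R|=0.58793 <1
  x=-2.407: |R|=0.36972 <1
  x=-3.532: |R|=1.29367 >1
  x=-3.453: |R|=1.20345 >1
Stable set (-3.2609, 0).

(-3.2609, 0).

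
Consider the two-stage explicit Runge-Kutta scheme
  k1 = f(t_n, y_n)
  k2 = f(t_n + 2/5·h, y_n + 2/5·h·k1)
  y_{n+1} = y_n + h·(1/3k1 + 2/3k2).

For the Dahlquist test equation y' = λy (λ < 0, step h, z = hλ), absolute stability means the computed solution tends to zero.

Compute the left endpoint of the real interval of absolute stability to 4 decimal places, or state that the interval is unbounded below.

left endpoint -3.7500.

With y'=λy (z=hλ):
  k1=λy_n ⇒ h·k1=z·y_n;  k2=λ(1+2/5z)y_n ⇒ h·k2=z(1+2/5z)y_n
  y_{n+1}/y_n = 1 + 1/3z + 2/3z(1+2/5z) = 1 + z + 4/15z²
  R(z) = 1 + z + 4/15z².

Solve |R(x)|<1 on ℝ⁻.
x=-0.89: |R|=0.3212
R=1: x+4/15x²=0 ⇒ x=−15/4=-3.7500; min R=1−1/(4·4/15)=0.0625>−1
Confirm numerically:
  x=-2.983: |R|=0.38988 <1
  x=-2.866: |R|=0.32439 <1
  x=-2.500: |R|=0.16667 <1
  x=-1.623: |R|=0.07943 <1
  x=-4.342: |R|=1.68546 >1
  x=-4.172: |R|=1.46949 >1
  x=-4.083: |R|=1.36257 >1
Interval (-3.7500, 0).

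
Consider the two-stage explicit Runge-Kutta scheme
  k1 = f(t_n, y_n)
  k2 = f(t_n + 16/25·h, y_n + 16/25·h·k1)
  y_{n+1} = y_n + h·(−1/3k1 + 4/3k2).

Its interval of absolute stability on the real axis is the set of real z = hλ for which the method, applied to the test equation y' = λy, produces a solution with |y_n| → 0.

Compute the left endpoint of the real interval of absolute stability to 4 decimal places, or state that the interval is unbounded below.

Test eqn y'=λy, z=hλ:
  k1=λy_n ⇒ h·k1=z·y_n;  k2=λ(1+16/25z)y_n ⇒ h·k2=z(1+16/25z)y_n
  y_{n+1}/y_n = 1 − 1/3z + 4/3z(1+16/25z) = 1 + z + 64/75z²
  Hence R(z) = 1 + z + 64/75z².

Boundary: |R(x)|=1, x<0.
x=-0.81: |R|=0.7499
R=1: x+64/75x²=0 ⇒ x=−75/64=-1.1719; min R=1−1/(4·64/75)=0.7070>−1
Confirm numerically:
  x=-1.049: |R|=0.89001 <1
  x=-0.945: |R|=0.81705 <1
  x=-0.636: |R|=0.70917 <1
  x=-1.231: |R|=1.06211 >1
  x=-1.197: |R|=1.02566 >1
So |R|<1 on (-1.1719, 0).

left endpoint -1.1719.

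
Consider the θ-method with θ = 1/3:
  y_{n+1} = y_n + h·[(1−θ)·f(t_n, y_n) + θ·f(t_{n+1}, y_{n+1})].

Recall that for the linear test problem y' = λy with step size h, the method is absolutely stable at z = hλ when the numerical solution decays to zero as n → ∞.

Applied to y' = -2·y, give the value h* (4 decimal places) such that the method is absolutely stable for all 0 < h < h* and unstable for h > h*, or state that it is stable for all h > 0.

(-6.0000,0); λ=-2 ⇒ h* = (6)/2 = 3.0000.

Set f=λy, z=hλ:
  y_{n+1} = y_n + z·[2/3·y_n + 1/3·y_{n+1}] ⇒ (1 − 1/3z)y_{n+1} = (1 + 2/3z)y_n
  ⇒ R(z) = (1 + 2/3z)/(1 − 1/3z).

Solve |R(x)|<1 on ℝ⁻.
x=-0.65: |R|=0.4658
R=−1: 1+2/3x = −1+1/3x ⇒ -1/3x=2 ⇒ x=2/(-1/3)=-6.0000
Confirm numerically:
  x=-5.443: |R|=0.93403 <1
  x=-2.759: |R|=0.43723 <1
  x=-2.427: |R|=0.34163 <1
  x=-6.516: |R|=1.05422 >1
  x=-6.429: |R|=1.04550 >1
  x=-6.034: |R|=1.00376 >1
Interval (-6.0000, 0).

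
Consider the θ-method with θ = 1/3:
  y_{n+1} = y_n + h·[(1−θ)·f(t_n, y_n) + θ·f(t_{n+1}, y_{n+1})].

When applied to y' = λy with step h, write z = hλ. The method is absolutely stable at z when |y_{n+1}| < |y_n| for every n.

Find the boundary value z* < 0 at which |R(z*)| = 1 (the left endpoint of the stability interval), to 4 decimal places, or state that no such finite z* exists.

On y'=λy, z=hλ:
  y_{n+1} = y_n + z·[2/3·y_n + 1/3·y_{n+1}] ⇒ (1 − 1/3z)y_{n+1} = (1 + 2/3z)y_n
  R(z) = (1 + 2/3z)/(1 − 1/3z).

Solve |R(x)|<1 on ℝ⁻.
x=-1.06: |R|=0.2167
R=−1: 1+2/3x = −1+1/3x ⇒ -1/3x=2 ⇒ x=2/(-1/3)=-6.0000
Confirm numerically:
  x=-5.925: |R|=0.99160 <1
  x=-4.786: |R|=0.84408 <1
  x=-4.728: |R|=0.83540 <1
  x=-4.256: |R|=0.75965 <1
  x=-6.424: |R|=1.04499 >1
  x=-6.151: |R|=1.01650 >1
So |R|<1 on (-6.0000, 0).

z* = -6.0000.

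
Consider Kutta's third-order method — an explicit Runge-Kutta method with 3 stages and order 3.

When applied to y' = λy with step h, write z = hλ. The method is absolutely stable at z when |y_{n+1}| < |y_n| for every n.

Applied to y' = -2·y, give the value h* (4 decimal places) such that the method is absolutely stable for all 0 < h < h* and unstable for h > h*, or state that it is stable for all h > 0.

With y'=λy (z=hλ):
  order 3, 3-stage ⇒ R(z)=1+z+z^2/2+z^3/6
  (e.g. R(-1.53)=0.04352, |R|=0.04352)

Boundary: |R(x)|=1, x<0.
x=-1.53: |R|=0.0435
|R(-1.81)|=0.1602 |R(-1.45)|=0.0931 |R(-0.67)|=0.5043
Bisect:
  x_lo=-3.0019 |R|=2.0047  x_hi=-0.1049 |R|=0.9004
  mid=-1.55338 |R|=0.02840 →hi
  mid=-2.27763 |R|=0.65307 →hi
  mid=-2.63976 |R|=1.22138 →lo
  mid=-2.45870 |R|=0.91332 →hi
  mid=-2.54923 |R|=1.06100 →lo
  mid=-2.50396 |R|=0.98562 →hi
  mid=-2.52660 |R|=1.02292 →lo
  mid=-2.51528 |R|=1.00417 →lo
  ...
  [-2.51280,-2.51263] ⇒ x*=-2.5127
Stable set (-2.5127, 0).

(-2.5127,0); λ=-2 ⇒ h* = 1.2564.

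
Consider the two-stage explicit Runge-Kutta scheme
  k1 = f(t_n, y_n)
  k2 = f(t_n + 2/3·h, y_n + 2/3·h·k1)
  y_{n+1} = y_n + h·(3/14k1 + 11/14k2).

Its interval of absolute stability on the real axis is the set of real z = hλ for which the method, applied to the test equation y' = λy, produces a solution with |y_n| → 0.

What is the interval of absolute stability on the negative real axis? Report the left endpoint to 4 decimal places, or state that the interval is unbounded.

z∈(-1.9091,0).

Set f=λy, z=hλ:
  k1=λy_n ⇒ h·k1=z·y_n;  k2=λ(1+2/3z)y_n ⇒ h·k2=z(1+2/3z)y_n
  y_{n+1}/y_n = 1 + 3/14z + 11/14z(1+2/3z) = 1 + z + 11/21z²
  Hence R(z) = 1 + z + 11/21z².

Find x<0 with |R(x)|<1.
x=-1.52: |R|=0.6902
R=1: x+11/21x²=0 ⇒ x=−21/11=-1.9091; min R=1−1/(4·11/21)=0.5227>−1
Confirm numerically:
  x=-1.855: |R|=0.94744 <1
  x=-1.620: |R|=0.75469 <1
  x=-1.533: |R|=0.69800 <1
  x=-2.339: |R|=1.52672 >1
  x=-2.258: |R|=1.41268 >1
So |R|<1 on (-1.9091, 0).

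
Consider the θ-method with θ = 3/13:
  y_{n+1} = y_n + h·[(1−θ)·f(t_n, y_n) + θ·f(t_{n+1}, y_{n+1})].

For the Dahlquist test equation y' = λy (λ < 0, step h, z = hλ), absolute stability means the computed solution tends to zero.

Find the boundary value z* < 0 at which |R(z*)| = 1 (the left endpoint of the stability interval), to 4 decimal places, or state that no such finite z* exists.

Test eqn y'=λy, z=hλ:
  y_{n+1} = y_n + z·[10/13·y_n + 3/13·y_{n+1}] ⇒ (1 − 3/13z)y_{n+1} = (1 + 10/13z)y_n
  Hence R(z) = (1 + 10/13z)/(1 − 3/13z).

Need |R(x)|<1, x<0.
x=-0.63: |R|=0.4500
R=−1: 1+10/13x = −1+3/13x ⇒ -7/13x=2 ⇒ x=2/(-7/13)=-3.7143
Confirm numerically:
  x=-3.563: |R|=0.95530 <1
  x=-3.064: |R|=0.79488 <1
  x=-2.740: |R|=0.67861 <1
  x=-3.922: |R|=1.05871 >1
  x=-3.850: |R|=1.03870 >1
Interval (-3.7143, 0).

z* = -3.7143.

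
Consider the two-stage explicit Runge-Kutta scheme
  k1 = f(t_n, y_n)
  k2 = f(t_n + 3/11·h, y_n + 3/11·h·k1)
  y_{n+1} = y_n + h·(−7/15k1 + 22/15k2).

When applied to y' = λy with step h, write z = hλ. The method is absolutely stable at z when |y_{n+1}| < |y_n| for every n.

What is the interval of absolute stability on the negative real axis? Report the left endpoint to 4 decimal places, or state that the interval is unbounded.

z∈(-2.5000,0).

On y'=λy, z=hλ:
  k1=λy_n ⇒ h·k1=z·y_n;  k2=λ(1+3/11z)y_n ⇒ h·k2=z(1+3/11z)y_n
  y_{n+1}/y_n = 1 − 7/15z + 22/15z(1+3/11z) = 1 + z + 2/5z²
  so R(z) = 1 + z + 2/5z².

Boundary: |R(x)|=1, x<0.
x=-1.71: |R|=0.4596
R=1: x+2/5x²=0 ⇒ x=−5/2=-2.5000; min R=1−1/(4·2/5)=0.3750>−1
Confirm numerically:
  x=-2.309: |R|=0.82359 <1
  x=-2.089: |R|=0.65657 <1
  x=-1.900: |R|=0.54400 <1
  x=-1.054: |R|=0.39037 <1
  x=-3.080: |R|=1.71456 >1
  x=-2.988: |R|=1.58326 >1
  x=-2.752: |R|=1.27740 >1
So |R|<1 on (-2.5000, 0).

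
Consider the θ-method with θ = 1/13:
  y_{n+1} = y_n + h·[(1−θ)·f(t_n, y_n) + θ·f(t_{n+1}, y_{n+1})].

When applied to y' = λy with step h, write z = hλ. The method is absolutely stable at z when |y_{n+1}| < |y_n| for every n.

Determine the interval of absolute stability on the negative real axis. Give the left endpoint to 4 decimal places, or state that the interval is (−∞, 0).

On y'=λy, z=hλ:
  y_{n+1} = y_n + z·[12/13·y_n + 1/13·y_{n+1}] ⇒ (1 − 1/13z)y_{n+1} = (1 + 12/13z)y_n
  ⇒ R(z) = (1 + 12/13z)/(1 − 1/13z).

Boundary: |R(x)|=1, x<0.
x=-1.03: |R|=0.0456
R=−1: 1+12/13x = −1+1/13x ⇒ -11/13x=2 ⇒ x=2/(-11/13)=-2.3636
Confirm numerically:
  x=-2.099: |R|=0.80721 <1
  x=-1.811: |R|=0.58956 <1
  x=-1.551: |R|=0.38568 <1
  x=-1.525: |R|=0.36489 <1
  x=-2.890: |R|=1.36438 >1
  x=-2.687: |R|=1.22675 >1
So |R|<1 on (-2.3636, 0).

z∈(-2.3636,0).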